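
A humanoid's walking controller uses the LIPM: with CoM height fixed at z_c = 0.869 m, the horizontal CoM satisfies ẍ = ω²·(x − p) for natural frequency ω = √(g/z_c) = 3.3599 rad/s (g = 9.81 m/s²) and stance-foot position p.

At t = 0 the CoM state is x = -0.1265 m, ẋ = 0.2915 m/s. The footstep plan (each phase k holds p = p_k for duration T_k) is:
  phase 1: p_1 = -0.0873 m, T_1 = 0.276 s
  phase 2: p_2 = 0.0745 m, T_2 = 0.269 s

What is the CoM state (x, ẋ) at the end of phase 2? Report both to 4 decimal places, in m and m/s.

phase 1: p=-0.0873, T=0.276, ωT=0.927332, cosh=1.461682, sinh=1.066075; start (x,ẋ)=(-0.126500, 0.291500) → end (x,ẋ)=(-0.052107, 0.285670)
phase 2: p=0.0745, T=0.269, ωT=0.903813, cosh=1.437011, sinh=1.031989; start (x,ẋ)=(-0.052107, 0.285670) → end (x,ẋ)=(-0.019692, -0.028483)

x = -0.0197, ẋ = -0.0285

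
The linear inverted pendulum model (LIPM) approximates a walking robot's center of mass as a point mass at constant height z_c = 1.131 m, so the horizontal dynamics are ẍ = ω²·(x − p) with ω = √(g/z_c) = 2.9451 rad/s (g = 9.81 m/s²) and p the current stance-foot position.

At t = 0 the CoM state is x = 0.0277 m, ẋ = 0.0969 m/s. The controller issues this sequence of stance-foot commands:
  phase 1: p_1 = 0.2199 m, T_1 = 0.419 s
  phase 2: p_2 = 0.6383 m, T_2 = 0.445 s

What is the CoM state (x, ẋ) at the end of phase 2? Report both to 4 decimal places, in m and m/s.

x = -1.2173, ẋ = -5.0805

phase 1: p=0.2199, T=0.419, ωT=1.233997, cosh=1.863029, sinh=1.571902; start (x,ẋ)=(0.027700, 0.096900) → end (x,ẋ)=(-0.086455, -0.709245)
phase 2: p=0.6383, T=0.445, ωT=1.310569, cosh=1.988976, sinh=1.719309; start (x,ẋ)=(-0.086455, -0.709245) → end (x,ẋ)=(-1.217268, -5.080497)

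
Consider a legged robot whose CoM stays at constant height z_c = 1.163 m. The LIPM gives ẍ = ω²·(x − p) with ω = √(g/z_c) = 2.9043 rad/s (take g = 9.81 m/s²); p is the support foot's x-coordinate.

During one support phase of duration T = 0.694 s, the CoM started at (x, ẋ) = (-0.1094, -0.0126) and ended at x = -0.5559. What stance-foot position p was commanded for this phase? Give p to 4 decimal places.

p = 0.0433

ωT = 2.9043·0.694 = 2.015584; cosh(ωT) = 3.819177, sinh(ωT) = 3.685934
x(T) = p + (x₀−p)·cosh(ωT) + (ẋ₀/ω)·sinh(ωT) ⇒ p·(1 − cosh) = x(T) − x₀·cosh − (ẋ₀/ω)·sinh
numerator   = -0.5559 − (-0.1094)·3.819177 − (-0.0126/2.9043)·3.685934 = -0.122091
denominator = 1 − 3.819177 = -2.819177
p = -0.122091 / -2.819177 = 0.0433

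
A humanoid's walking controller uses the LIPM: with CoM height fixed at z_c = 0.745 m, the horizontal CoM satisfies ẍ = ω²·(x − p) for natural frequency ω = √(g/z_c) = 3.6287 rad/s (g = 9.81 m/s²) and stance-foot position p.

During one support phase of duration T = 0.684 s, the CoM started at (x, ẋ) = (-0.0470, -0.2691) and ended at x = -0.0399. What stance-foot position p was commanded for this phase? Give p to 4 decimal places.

ωT = 3.6287·0.684 = 2.482031; cosh(ωT) = 6.024556, sinh(ωT) = 5.940983
x(T) = p + (x₀−p)·cosh(ωT) + (ẋ₀/ω)·sinh(ωT) ⇒ p·(1 − cosh) = x(T) − x₀·cosh − (ẋ₀/ω)·sinh
numerator   = -0.0399 − (-0.0470)·6.024556 − (-0.2691/3.6287)·5.940983 = 0.683830
denominator = 1 − 6.024556 = -5.024556
p = 0.683830 / -5.024556 = -0.1361

p = -0.1361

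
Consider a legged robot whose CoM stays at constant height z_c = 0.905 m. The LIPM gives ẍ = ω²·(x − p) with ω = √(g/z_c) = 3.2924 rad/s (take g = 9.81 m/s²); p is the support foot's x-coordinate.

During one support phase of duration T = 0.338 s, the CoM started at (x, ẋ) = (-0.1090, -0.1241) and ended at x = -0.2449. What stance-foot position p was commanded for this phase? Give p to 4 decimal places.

p = 0.0146

ωT = 3.2924·0.338 = 1.112831; cosh(ωT) = 1.685794, sinh(ωT) = 1.357167
x(T) = p + (x₀−p)·cosh(ωT) + (ẋ₀/ω)·sinh(ωT) ⇒ p·(1 − cosh) = x(T) − x₀·cosh − (ẋ₀/ω)·sinh
numerator   = -0.2449 − (-0.1090)·1.685794 − (-0.1241/3.2924)·1.357167 = -0.009993
denominator = 1 − 1.685794 = -0.685794
p = -0.009993 / -0.685794 = 0.0146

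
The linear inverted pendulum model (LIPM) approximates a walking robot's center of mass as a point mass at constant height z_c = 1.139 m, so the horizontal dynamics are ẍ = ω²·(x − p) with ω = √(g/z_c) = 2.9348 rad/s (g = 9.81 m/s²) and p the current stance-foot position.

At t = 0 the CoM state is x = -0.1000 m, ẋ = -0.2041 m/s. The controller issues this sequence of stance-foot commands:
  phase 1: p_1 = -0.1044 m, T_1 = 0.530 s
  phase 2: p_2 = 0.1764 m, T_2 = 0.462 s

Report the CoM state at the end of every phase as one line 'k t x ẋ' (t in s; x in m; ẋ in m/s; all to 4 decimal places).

1 0.5300 -0.2509 -0.4757
2 0.9920 -1.0013 -3.2556

phase 1: p=-0.1044, T=0.530, ωT=1.555444, cosh=2.474143, sinh=2.263047; start (x,ẋ)=(-0.100000, -0.204100) → end (x,ẋ)=(-0.250897, -0.475749)
phase 2: p=0.1764, T=0.462, ωT=1.355878, cosh=2.068943, sinh=1.811222; start (x,ẋ)=(-0.250897, -0.475749) → end (x,ẋ)=(-1.001263, -3.255626)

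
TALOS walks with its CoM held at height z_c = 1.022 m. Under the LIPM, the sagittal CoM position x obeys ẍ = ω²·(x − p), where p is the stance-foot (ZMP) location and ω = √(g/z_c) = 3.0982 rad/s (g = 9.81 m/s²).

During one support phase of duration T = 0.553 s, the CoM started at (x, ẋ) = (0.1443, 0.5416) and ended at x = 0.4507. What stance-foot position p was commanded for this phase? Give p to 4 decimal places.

ωT = 3.0982·0.553 = 1.713305; cosh(ωT) = 2.863766, sinh(ωT) = 2.683497
x(T) = p + (x₀−p)·cosh(ωT) + (ẋ₀/ω)·sinh(ωT) ⇒ p·(1 − cosh) = x(T) − x₀·cosh − (ẋ₀/ω)·sinh
numerator   = 0.4507 − (0.1443)·2.863766 − (0.5416/3.0982)·2.683497 = -0.431647
denominator = 1 − 2.863766 = -1.863766
p = -0.431647 / -1.863766 = 0.2316

p = 0.2316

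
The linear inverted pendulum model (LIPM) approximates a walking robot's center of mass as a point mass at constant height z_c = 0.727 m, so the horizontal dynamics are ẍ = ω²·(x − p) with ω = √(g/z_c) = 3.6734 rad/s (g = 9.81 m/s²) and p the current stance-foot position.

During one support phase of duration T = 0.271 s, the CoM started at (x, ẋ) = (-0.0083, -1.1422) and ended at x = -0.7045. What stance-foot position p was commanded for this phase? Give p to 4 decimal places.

p = 0.6108

ωT = 3.6734·0.271 = 0.995491; cosh(ωT) = 1.537798, sinh(ωT) = 1.168256
x(T) = p + (x₀−p)·cosh(ωT) + (ẋ₀/ω)·sinh(ωT) ⇒ p·(1 − cosh) = x(T) − x₀·cosh − (ẋ₀/ω)·sinh
numerator   = -0.7045 − (-0.0083)·1.537798 − (-1.1422/3.6734)·1.168256 = -0.328481
denominator = 1 − 1.537798 = -0.537798
p = -0.328481 / -0.537798 = 0.6108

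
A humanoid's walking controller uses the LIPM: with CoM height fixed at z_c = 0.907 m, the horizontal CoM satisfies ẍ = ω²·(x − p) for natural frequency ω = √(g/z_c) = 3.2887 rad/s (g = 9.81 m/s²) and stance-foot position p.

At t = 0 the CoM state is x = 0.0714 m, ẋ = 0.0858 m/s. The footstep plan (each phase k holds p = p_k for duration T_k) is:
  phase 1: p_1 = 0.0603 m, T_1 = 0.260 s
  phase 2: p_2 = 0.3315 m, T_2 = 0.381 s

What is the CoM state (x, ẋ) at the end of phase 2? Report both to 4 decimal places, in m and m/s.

x = -0.0298, ẋ = -0.9274

phase 1: p=0.0603, T=0.260, ωT=0.855062, cosh=1.388388, sinh=0.963132; start (x,ẋ)=(0.071400, 0.085800) → end (x,ẋ)=(0.100839, 0.154282)
phase 2: p=0.3315, T=0.381, ωT=1.252995, cosh=1.893230, sinh=1.607582; start (x,ẋ)=(0.100839, 0.154282) → end (x,ẋ)=(-0.029779, -0.927381)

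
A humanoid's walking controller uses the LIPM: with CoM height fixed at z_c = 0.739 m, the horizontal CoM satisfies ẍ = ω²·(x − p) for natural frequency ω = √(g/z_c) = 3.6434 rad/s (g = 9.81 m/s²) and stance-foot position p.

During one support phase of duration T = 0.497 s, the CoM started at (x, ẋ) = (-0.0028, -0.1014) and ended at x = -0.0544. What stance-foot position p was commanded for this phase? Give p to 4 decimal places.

ωT = 3.6434·0.497 = 1.810770; cosh(ωT) = 3.139341, sinh(ωT) = 2.975812
x(T) = p + (x₀−p)·cosh(ωT) + (ẋ₀/ω)·sinh(ωT) ⇒ p·(1 − cosh) = x(T) − x₀·cosh − (ẋ₀/ω)·sinh
numerator   = -0.0544 − (-0.0028)·3.139341 − (-0.1014/3.6434)·2.975812 = 0.037210
denominator = 1 − 3.139341 = -2.139341
p = 0.037210 / -2.139341 = -0.0174

p = -0.0174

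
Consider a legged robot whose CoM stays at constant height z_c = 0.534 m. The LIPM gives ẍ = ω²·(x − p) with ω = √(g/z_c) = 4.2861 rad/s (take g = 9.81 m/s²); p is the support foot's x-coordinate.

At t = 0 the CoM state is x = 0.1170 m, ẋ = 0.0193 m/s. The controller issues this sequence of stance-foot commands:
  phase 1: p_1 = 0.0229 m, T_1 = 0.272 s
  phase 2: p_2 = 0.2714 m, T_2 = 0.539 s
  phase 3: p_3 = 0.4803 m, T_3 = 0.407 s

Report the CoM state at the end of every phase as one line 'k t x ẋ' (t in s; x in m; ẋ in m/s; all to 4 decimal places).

1 0.2720 0.1950 0.6182
2 0.8110 0.6024 1.5126
3 1.2180 1.8193 5.9121

phase 1: p=0.0229, T=0.272, ωT=1.165819, cosh=1.760109, sinh=1.448442; start (x,ẋ)=(0.117000, 0.019300) → end (x,ẋ)=(0.195048, 0.618158)
phase 2: p=0.2714, T=0.539, ωT=2.310208, cosh=5.087880, sinh=4.988639; start (x,ẋ)=(0.195048, 0.618158) → end (x,ẋ)=(0.602414, 1.512582)
phase 3: p=0.4803, T=0.407, ωT=1.744443, cosh=2.948727, sinh=2.773984; start (x,ẋ)=(0.602414, 1.512582) → end (x,ẋ)=(1.819331, 5.912075)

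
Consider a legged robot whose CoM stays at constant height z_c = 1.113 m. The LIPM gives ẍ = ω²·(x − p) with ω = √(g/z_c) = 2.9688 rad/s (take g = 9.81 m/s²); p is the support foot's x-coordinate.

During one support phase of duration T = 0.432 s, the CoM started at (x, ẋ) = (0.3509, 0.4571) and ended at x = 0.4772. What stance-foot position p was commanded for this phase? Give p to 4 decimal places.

ωT = 2.9688·0.432 = 1.282522; cosh(ωT) = 1.941529, sinh(ωT) = 1.664192
x(T) = p + (x₀−p)·cosh(ωT) + (ẋ₀/ω)·sinh(ωT) ⇒ p·(1 − cosh) = x(T) − x₀·cosh − (ẋ₀/ω)·sinh
numerator   = 0.4772 − (0.3509)·1.941529 − (0.4571/2.9688)·1.664192 = -0.460315
denominator = 1 − 1.941529 = -0.941529
p = -0.460315 / -0.941529 = 0.4889

p = 0.4889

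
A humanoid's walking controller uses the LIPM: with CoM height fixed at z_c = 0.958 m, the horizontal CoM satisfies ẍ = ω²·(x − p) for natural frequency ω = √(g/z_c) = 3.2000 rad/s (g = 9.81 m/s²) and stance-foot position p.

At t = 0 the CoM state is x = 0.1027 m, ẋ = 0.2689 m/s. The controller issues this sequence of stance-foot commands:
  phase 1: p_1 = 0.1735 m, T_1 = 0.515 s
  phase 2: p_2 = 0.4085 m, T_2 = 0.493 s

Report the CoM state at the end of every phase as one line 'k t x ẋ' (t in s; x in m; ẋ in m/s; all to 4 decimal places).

phase 1: p=0.1735, T=0.515, ωT=1.648000, cosh=2.694505, sinh=2.502071; start (x,ẋ)=(0.102700, 0.268900) → end (x,ẋ)=(0.192981, 0.157683)
phase 2: p=0.4085, T=0.493, ωT=1.577600, cosh=2.524894, sinh=2.318424; start (x,ẋ)=(0.192981, 0.157683) → end (x,ẋ)=(-0.021419, -1.200791)

1 0.5150 0.1930 0.1577
2 1.0080 -0.0214 -1.2008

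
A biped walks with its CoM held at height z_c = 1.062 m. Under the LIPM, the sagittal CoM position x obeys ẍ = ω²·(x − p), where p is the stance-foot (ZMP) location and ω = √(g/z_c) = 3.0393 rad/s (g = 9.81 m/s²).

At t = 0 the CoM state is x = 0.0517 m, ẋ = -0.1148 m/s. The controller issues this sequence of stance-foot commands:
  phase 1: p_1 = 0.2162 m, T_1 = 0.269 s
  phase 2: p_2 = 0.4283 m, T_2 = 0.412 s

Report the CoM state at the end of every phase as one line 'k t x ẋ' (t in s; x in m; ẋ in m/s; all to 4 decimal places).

1 0.2690 -0.0408 -0.6112
2 0.6810 -0.7823 -3.4464

phase 1: p=0.2162, T=0.269, ωT=0.817572, cosh=1.353248, sinh=0.911745; start (x,ẋ)=(0.051700, -0.114800) → end (x,ẋ)=(-0.040848, -0.611193)
phase 2: p=0.4283, T=0.412, ωT=1.252192, cosh=1.891939, sinh=1.606062; start (x,ẋ)=(-0.040848, -0.611193) → end (x,ẋ)=(-0.782272, -3.446392)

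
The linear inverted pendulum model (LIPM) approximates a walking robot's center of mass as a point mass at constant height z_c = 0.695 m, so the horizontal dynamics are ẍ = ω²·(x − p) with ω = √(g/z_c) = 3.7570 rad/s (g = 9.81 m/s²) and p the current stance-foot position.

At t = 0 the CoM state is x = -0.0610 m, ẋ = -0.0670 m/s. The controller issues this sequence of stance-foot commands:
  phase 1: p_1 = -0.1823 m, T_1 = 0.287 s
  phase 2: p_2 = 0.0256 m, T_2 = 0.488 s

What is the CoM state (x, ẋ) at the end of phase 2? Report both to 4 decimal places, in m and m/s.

phase 1: p=-0.1823, T=0.287, ωT=1.078259, cosh=1.639872, sinh=1.299685; start (x,ẋ)=(-0.061000, -0.067000) → end (x,ẋ)=(-0.006561, 0.482426)
phase 2: p=0.0256, T=0.488, ωT=1.833416, cosh=3.207542, sinh=3.047676; start (x,ẋ)=(-0.006561, 0.482426) → end (x,ẋ)=(0.313785, 1.179153)

x = 0.3138, ẋ = 1.1792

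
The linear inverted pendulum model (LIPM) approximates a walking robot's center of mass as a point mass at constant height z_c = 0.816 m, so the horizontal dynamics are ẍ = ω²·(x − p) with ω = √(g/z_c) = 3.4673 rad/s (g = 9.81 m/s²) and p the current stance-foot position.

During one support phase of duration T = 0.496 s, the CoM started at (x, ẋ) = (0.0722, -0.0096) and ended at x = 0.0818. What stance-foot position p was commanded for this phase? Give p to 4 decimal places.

ωT = 3.4673·0.496 = 1.719781; cosh(ωT) = 2.881205, sinh(ωT) = 2.702100
x(T) = p + (x₀−p)·cosh(ωT) + (ẋ₀/ω)·sinh(ωT) ⇒ p·(1 − cosh) = x(T) − x₀·cosh − (ẋ₀/ω)·sinh
numerator   = 0.0818 − (0.0722)·2.881205 − (-0.0096/3.4673)·2.702100 = -0.118742
denominator = 1 − 2.881205 = -1.881205
p = -0.118742 / -1.881205 = 0.0631

p = 0.0631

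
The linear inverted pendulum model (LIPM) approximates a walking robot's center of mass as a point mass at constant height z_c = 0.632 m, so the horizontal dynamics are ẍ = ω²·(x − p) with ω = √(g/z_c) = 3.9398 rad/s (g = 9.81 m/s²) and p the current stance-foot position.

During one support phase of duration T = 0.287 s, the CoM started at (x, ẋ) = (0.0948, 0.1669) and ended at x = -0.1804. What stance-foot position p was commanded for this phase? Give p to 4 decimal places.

p = 0.5650

ωT = 3.9398·0.287 = 1.130723; cosh(ωT) = 1.710347, sinh(ωT) = 1.387547
x(T) = p + (x₀−p)·cosh(ωT) + (ẋ₀/ω)·sinh(ωT) ⇒ p·(1 − cosh) = x(T) − x₀·cosh − (ẋ₀/ω)·sinh
numerator   = -0.1804 − (0.0948)·1.710347 − (0.1669/3.9398)·1.387547 = -0.401321
denominator = 1 − 1.710347 = -0.710347
p = -0.401321 / -0.710347 = 0.5650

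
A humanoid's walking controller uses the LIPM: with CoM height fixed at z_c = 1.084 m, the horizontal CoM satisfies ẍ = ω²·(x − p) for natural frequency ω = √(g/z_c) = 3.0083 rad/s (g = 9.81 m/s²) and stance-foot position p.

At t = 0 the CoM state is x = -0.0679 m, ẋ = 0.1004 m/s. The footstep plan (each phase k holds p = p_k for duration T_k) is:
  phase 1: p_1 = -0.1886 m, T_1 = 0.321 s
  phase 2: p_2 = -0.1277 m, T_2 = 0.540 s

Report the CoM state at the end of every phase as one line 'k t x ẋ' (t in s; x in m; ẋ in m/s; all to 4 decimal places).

phase 1: p=-0.1886, T=0.321, ωT=0.965664, cosh=1.503631, sinh=1.122901; start (x,ẋ)=(-0.067900, 0.100400) → end (x,ẋ)=(0.030364, 0.558692)
phase 2: p=-0.1277, T=0.540, ωT=1.624482, cosh=2.636401, sinh=2.439388; start (x,ẋ)=(0.030364, 0.558692) → end (x,ẋ)=(0.742056, 2.632877)

1 0.3210 0.0304 0.5587
2 0.8610 0.7421 2.6329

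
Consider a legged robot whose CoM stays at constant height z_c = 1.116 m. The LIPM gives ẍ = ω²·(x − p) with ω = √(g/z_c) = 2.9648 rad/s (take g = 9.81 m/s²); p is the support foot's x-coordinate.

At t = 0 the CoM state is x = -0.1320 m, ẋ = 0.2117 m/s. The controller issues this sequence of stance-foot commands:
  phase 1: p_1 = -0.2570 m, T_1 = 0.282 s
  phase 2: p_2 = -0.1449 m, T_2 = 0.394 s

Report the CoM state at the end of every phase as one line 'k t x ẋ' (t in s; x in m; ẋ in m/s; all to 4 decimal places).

phase 1: p=-0.2570, T=0.282, ωT=0.836074, cosh=1.370349, sinh=0.936940; start (x,ẋ)=(-0.132000, 0.211700) → end (x,ẋ)=(-0.018805, 0.637333)
phase 2: p=-0.1449, T=0.394, ωT=1.168131, cosh=1.763462, sinh=1.452515; start (x,ẋ)=(-0.018805, 0.637333) → end (x,ẋ)=(0.389707, 1.666932)

1 0.2820 -0.0188 0.6373
2 0.6760 0.3897 1.6669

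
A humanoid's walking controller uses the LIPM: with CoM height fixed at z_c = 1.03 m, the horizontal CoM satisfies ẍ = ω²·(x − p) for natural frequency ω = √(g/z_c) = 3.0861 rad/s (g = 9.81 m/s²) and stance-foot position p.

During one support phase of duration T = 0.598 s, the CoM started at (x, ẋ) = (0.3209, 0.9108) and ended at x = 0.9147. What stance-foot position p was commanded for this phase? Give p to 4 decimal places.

ωT = 3.0861·0.598 = 1.845488; cosh(ωT) = 3.244568, sinh(ωT) = 3.086620
x(T) = p + (x₀−p)·cosh(ωT) + (ẋ₀/ω)·sinh(ωT) ⇒ p·(1 − cosh) = x(T) − x₀·cosh − (ẋ₀/ω)·sinh
numerator   = 0.9147 − (0.3209)·3.244568 − (0.9108/3.0861)·3.086620 = -1.037435
denominator = 1 − 3.244568 = -2.244568
p = -1.037435 / -2.244568 = 0.4622

p = 0.4622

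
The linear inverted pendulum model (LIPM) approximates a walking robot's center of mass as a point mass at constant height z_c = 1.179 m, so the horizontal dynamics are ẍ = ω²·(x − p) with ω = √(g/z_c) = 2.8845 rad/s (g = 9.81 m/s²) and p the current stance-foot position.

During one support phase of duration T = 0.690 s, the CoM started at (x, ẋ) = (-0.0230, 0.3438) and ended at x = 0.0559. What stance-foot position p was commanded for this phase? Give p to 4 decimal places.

ωT = 2.8845·0.690 = 1.990305; cosh(ωT) = 3.727210, sinh(ωT) = 3.590556
x(T) = p + (x₀−p)·cosh(ωT) + (ẋ₀/ω)·sinh(ωT) ⇒ p·(1 − cosh) = x(T) − x₀·cosh − (ẋ₀/ω)·sinh
numerator   = 0.0559 − (-0.0230)·3.727210 − (0.3438/2.8845)·3.590556 = -0.286328
denominator = 1 − 3.727210 = -2.727210
p = -0.286328 / -2.727210 = 0.1050

p = 0.1050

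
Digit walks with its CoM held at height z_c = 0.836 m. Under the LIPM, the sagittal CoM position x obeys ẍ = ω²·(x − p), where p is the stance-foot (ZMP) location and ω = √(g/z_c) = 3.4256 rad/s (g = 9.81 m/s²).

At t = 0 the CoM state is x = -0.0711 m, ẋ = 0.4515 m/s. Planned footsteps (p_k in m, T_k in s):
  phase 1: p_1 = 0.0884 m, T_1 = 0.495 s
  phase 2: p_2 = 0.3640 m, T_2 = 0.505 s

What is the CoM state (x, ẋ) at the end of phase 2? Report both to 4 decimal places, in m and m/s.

phase 1: p=0.0884, T=0.495, ωT=1.695672, cosh=2.816892, sinh=2.633416; start (x,ẋ)=(-0.071100, 0.451500) → end (x,ẋ)=(-0.013805, -0.167028)
phase 2: p=0.3640, T=0.505, ωT=1.729928, cosh=2.908772, sinh=2.731475; start (x,ẋ)=(-0.013805, -0.167028) → end (x,ẋ)=(-0.868133, -4.020949)

x = -0.8681, ẋ = -4.0209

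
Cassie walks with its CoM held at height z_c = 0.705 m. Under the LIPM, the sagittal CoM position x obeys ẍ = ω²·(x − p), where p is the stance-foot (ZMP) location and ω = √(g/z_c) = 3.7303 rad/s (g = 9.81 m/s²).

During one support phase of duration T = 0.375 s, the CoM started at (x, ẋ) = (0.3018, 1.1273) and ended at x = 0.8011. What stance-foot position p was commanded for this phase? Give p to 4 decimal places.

p = 0.3675

ωT = 3.7303·0.375 = 1.398863; cosh(ωT) = 2.148734, sinh(ωT) = 1.901856
x(T) = p + (x₀−p)·cosh(ωT) + (ẋ₀/ω)·sinh(ωT) ⇒ p·(1 − cosh) = x(T) − x₀·cosh − (ẋ₀/ω)·sinh
numerator   = 0.8011 − (0.3018)·2.148734 − (1.1273/3.7303)·1.901856 = -0.422130
denominator = 1 − 2.148734 = -1.148734
p = -0.422130 / -1.148734 = 0.3675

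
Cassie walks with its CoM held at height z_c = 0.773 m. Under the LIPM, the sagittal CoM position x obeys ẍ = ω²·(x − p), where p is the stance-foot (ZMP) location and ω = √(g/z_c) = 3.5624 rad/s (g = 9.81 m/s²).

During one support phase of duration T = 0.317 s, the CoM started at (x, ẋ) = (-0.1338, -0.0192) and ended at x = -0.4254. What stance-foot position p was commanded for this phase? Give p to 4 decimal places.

p = 0.2673

ωT = 3.5624·0.317 = 1.129281; cosh(ωT) = 1.708348, sinh(ωT) = 1.385083
x(T) = p + (x₀−p)·cosh(ωT) + (ẋ₀/ω)·sinh(ωT) ⇒ p·(1 − cosh) = x(T) − x₀·cosh − (ẋ₀/ω)·sinh
numerator   = -0.4254 − (-0.1338)·1.708348 − (-0.0192/3.5624)·1.385083 = -0.189358
denominator = 1 − 1.708348 = -0.708348
p = -0.189358 / -0.708348 = 0.2673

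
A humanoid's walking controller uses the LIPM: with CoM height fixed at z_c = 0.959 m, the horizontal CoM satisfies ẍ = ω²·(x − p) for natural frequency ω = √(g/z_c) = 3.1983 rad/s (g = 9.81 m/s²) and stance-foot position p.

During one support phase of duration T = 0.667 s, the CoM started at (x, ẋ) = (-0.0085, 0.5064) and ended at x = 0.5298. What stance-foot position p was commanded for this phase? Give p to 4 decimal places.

p = 0.0283

ωT = 3.1983·0.667 = 2.133266; cosh(ωT) = 4.280423, sinh(ωT) = 4.161973
x(T) = p + (x₀−p)·cosh(ωT) + (ẋ₀/ω)·sinh(ωT) ⇒ p·(1 − cosh) = x(T) − x₀·cosh − (ẋ₀/ω)·sinh
numerator   = 0.5298 − (-0.0085)·4.280423 − (0.5064/3.1983)·4.161973 = -0.092799
denominator = 1 − 4.280423 = -3.280423
p = -0.092799 / -3.280423 = 0.0283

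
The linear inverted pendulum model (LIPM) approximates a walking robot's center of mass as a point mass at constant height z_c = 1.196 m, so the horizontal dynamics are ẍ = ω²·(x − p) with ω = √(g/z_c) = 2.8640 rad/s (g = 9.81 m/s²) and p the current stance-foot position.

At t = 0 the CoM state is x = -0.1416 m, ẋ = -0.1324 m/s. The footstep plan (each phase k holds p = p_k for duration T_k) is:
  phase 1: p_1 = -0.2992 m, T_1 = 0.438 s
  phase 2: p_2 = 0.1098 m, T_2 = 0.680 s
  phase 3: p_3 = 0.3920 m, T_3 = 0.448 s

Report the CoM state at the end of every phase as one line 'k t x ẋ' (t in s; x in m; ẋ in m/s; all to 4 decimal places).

1 0.4380 -0.0749 0.4759
2 1.1180 0.0197 -0.1146
3 1.5660 -0.3977 -1.9980

phase 1: p=-0.2992, T=0.438, ωT=1.254432, cosh=1.895542, sinh=1.610304; start (x,ẋ)=(-0.141600, -0.132400) → end (x,ẋ)=(-0.074905, 0.475867)
phase 2: p=0.1098, T=0.680, ωT=1.947520, cosh=3.576953, sinh=3.434325; start (x,ẋ)=(-0.074905, 0.475867) → end (x,ẋ)=(0.019747, -0.114590)
phase 3: p=0.3920, T=0.448, ωT=1.283072, cosh=1.942445, sinh=1.665261; start (x,ẋ)=(0.019747, -0.114590) → end (x,ẋ)=(-0.397708, -1.997971)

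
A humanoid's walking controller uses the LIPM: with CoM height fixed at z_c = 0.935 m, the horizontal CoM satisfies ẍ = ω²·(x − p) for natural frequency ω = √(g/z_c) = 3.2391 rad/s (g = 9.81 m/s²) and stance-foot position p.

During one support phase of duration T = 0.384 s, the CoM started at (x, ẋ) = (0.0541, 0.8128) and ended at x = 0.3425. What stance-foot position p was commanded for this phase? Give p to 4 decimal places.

ωT = 3.2391·0.384 = 1.243814; cosh(ωT) = 1.878551, sinh(ωT) = 1.590269
x(T) = p + (x₀−p)·cosh(ωT) + (ẋ₀/ω)·sinh(ωT) ⇒ p·(1 − cosh) = x(T) − x₀·cosh − (ẋ₀/ω)·sinh
numerator   = 0.3425 − (0.0541)·1.878551 − (0.8128/3.2391)·1.590269 = -0.158182
denominator = 1 − 1.878551 = -0.878551
p = -0.158182 / -0.878551 = 0.1800

p = 0.1800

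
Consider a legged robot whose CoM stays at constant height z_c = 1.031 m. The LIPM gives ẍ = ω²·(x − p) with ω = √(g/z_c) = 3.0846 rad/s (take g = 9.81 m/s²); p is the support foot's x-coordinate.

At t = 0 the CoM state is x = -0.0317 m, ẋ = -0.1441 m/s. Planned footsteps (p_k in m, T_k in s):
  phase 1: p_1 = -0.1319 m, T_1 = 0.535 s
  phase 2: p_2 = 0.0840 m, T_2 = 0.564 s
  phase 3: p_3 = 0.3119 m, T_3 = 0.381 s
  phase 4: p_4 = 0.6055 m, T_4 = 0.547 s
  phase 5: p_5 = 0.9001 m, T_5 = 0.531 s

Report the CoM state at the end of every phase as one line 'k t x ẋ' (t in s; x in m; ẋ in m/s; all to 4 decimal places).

phase 1: p=-0.1319, T=0.535, ωT=1.650261, cosh=2.700169, sinh=2.508170; start (x,ẋ)=(-0.031700, -0.144100) → end (x,ẋ)=(0.021485, 0.386123)
phase 2: p=0.0840, T=0.564, ωT=1.739714, cosh=2.935644, sinh=2.760073; start (x,ẋ)=(0.021485, 0.386123) → end (x,ẋ)=(0.245979, 0.601288)
phase 3: p=0.3119, T=0.381, ωT=1.175233, cosh=1.773822, sinh=1.465075; start (x,ẋ)=(0.245979, 0.601288) → end (x,ẋ)=(0.480558, 0.768670)
phase 4: p=0.6055, T=0.547, ωT=1.687276, cosh=2.794881, sinh=2.609858; start (x,ẋ)=(0.480558, 0.768670) → end (x,ẋ)=(0.906668, 1.142512)
phase 5: p=0.9001, T=0.531, ωT=1.637923, cosh=2.669427, sinh=2.475044; start (x,ẋ)=(0.906668, 1.142512) → end (x,ẋ)=(1.834371, 3.099998)

1 0.5350 0.0215 0.3861
2 1.0990 0.2460 0.6013
3 1.4800 0.4806 0.7687
4 2.0270 0.9067 1.1425
5 2.5580 1.8344 3.1000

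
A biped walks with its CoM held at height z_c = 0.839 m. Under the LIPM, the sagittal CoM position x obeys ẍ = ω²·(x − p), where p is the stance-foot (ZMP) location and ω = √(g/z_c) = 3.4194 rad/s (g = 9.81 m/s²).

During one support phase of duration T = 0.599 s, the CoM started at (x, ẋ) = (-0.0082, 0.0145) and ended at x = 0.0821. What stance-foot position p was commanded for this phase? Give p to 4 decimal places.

p = -0.0334

ωT = 3.4194·0.599 = 2.048221; cosh(ωT) = 3.941528, sinh(ωT) = 3.812564
x(T) = p + (x₀−p)·cosh(ωT) + (ẋ₀/ω)·sinh(ωT) ⇒ p·(1 − cosh) = x(T) − x₀·cosh − (ẋ₀/ω)·sinh
numerator   = 0.0821 − (-0.0082)·3.941528 − (0.0145/3.4194)·3.812564 = 0.098253
denominator = 1 − 3.941528 = -2.941528
p = 0.098253 / -2.941528 = -0.0334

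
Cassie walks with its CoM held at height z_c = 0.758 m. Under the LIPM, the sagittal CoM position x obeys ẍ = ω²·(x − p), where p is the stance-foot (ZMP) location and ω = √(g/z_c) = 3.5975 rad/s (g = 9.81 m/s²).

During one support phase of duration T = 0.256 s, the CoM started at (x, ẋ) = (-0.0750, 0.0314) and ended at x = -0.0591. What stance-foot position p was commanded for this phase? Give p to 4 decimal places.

ωT = 3.5975·0.256 = 0.920960; cosh(ωT) = 1.454919, sinh(ωT) = 1.056782
x(T) = p + (x₀−p)·cosh(ωT) + (ẋ₀/ω)·sinh(ωT) ⇒ p·(1 − cosh) = x(T) − x₀·cosh − (ẋ₀/ω)·sinh
numerator   = -0.0591 − (-0.0750)·1.454919 − (0.0314/3.5975)·1.056782 = 0.040795
denominator = 1 − 1.454919 = -0.454919
p = 0.040795 / -0.454919 = -0.0897

p = -0.0897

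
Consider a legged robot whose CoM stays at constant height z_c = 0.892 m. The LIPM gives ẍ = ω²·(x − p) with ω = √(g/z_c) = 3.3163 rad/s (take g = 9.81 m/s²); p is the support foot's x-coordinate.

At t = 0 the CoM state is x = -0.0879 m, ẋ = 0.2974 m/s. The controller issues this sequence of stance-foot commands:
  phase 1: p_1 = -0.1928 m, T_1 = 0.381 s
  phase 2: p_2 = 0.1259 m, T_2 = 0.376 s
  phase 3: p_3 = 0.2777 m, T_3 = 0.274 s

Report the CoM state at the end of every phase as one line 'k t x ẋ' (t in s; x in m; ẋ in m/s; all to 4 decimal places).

1 0.3810 0.1535 1.1343
2 0.7570 0.7239 2.2828
3 1.0310 1.6363 4.8293

phase 1: p=-0.1928, T=0.381, ωT=1.263510, cosh=1.910239, sinh=1.627579; start (x,ẋ)=(-0.087900, 0.297400) → end (x,ẋ)=(0.153543, 1.134307)
phase 2: p=0.1259, T=0.376, ωT=1.246929, cosh=1.883513, sinh=1.596127; start (x,ẋ)=(0.153543, 1.134307) → end (x,ẋ)=(0.723904, 2.282801)
phase 3: p=0.2777, T=0.274, ωT=0.908666, cosh=1.442036, sinh=1.038975; start (x,ẋ)=(0.723904, 2.282801) → end (x,ẋ)=(1.636329, 4.829302)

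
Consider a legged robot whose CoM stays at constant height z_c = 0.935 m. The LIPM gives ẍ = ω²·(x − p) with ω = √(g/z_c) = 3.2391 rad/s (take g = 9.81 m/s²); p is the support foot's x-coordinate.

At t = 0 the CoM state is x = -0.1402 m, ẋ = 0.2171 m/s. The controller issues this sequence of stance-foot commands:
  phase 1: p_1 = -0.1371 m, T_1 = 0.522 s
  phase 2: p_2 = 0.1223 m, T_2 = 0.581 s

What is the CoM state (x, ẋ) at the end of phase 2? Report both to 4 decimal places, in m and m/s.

phase 1: p=-0.1371, T=0.522, ωT=1.690810, cosh=2.804122, sinh=2.619752; start (x,ẋ)=(-0.140200, 0.217100) → end (x,ẋ)=(0.029796, 0.582469)
phase 2: p=0.1223, T=0.581, ωT=1.881917, cosh=3.359189, sinh=3.206891; start (x,ẋ)=(0.029796, 0.582469) → end (x,ẋ)=(0.388237, 0.995740)

x = 0.3882, ẋ = 0.9957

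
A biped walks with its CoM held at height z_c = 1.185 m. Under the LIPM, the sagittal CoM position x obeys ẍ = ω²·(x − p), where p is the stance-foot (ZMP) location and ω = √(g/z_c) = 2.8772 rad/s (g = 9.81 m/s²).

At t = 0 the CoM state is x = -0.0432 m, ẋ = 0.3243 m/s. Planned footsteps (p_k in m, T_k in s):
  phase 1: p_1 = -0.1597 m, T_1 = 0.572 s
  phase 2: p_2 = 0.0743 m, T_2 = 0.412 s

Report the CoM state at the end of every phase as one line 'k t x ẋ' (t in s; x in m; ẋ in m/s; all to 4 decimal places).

1 0.5720 0.4349 1.7087
2 0.9840 1.6002 4.5953

phase 1: p=-0.1597, T=0.572, ωT=1.645758, cosh=2.688903, sinh=2.496037; start (x,ẋ)=(-0.043200, 0.324300) → end (x,ẋ)=(0.434895, 1.708668)
phase 2: p=0.0743, T=0.412, ωT=1.185406, cosh=1.788819, sinh=1.483197; start (x,ẋ)=(0.434895, 1.708668) → end (x,ẋ)=(1.600158, 4.595320)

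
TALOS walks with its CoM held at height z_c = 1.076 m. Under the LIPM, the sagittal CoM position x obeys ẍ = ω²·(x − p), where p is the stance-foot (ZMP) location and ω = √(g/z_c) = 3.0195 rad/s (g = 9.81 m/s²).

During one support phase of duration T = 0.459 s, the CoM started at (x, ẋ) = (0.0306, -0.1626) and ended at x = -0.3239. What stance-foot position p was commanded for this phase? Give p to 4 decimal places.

ωT = 3.0195·0.459 = 1.385951; cosh(ωT) = 2.124355, sinh(ωT) = 1.874269
x(T) = p + (x₀−p)·cosh(ωT) + (ẋ₀/ω)·sinh(ωT) ⇒ p·(1 − cosh) = x(T) − x₀·cosh − (ẋ₀/ω)·sinh
numerator   = -0.3239 − (0.0306)·2.124355 − (-0.1626/3.0195)·1.874269 = -0.287976
denominator = 1 − 2.124355 = -1.124355
p = -0.287976 / -1.124355 = 0.2561

p = 0.2561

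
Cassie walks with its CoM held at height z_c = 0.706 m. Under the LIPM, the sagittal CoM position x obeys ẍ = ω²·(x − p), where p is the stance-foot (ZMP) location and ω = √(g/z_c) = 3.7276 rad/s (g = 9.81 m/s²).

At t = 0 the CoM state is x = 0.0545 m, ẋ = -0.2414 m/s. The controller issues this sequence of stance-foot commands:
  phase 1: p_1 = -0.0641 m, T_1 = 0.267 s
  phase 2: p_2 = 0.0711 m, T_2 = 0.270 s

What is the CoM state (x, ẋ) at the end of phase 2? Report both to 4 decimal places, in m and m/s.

phase 1: p=-0.0641, T=0.267, ωT=0.995269, cosh=1.537538, sinh=1.167914; start (x,ẋ)=(0.054500, -0.241400) → end (x,ẋ)=(0.042618, 0.145165)
phase 2: p=0.0711, T=0.270, ωT=1.006452, cosh=1.550695, sinh=1.185182; start (x,ẋ)=(0.042618, 0.145165) → end (x,ẋ)=(0.073088, 0.099276)

x = 0.0731, ẋ = 0.0993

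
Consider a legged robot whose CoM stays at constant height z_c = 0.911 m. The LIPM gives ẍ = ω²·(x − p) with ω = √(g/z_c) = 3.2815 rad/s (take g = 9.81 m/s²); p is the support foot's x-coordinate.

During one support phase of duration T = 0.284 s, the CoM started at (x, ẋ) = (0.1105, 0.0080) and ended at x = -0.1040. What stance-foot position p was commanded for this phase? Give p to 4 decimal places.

p = 0.5758

ωT = 3.2815·0.284 = 0.931946; cosh(ωT) = 1.466616, sinh(ωT) = 1.072830
x(T) = p + (x₀−p)·cosh(ωT) + (ẋ₀/ω)·sinh(ωT) ⇒ p·(1 − cosh) = x(T) − x₀·cosh − (ẋ₀/ω)·sinh
numerator   = -0.1040 − (0.1105)·1.466616 − (0.0080/3.2815)·1.072830 = -0.268677
denominator = 1 − 1.466616 = -0.466616
p = -0.268677 / -0.466616 = 0.5758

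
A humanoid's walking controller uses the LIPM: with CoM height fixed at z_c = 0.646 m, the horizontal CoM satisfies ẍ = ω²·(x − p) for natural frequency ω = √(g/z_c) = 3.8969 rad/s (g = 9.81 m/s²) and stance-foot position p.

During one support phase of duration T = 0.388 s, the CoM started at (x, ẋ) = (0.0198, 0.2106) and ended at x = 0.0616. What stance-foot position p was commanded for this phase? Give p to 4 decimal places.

p = 0.0741

ωT = 3.8969·0.388 = 1.511997; cosh(ωT) = 2.378125, sinh(ωT) = 2.157656
x(T) = p + (x₀−p)·cosh(ωT) + (ẋ₀/ω)·sinh(ωT) ⇒ p·(1 − cosh) = x(T) − x₀·cosh − (ẋ₀/ω)·sinh
numerator   = 0.0616 − (0.0198)·2.378125 − (0.2106/3.8969)·2.157656 = -0.102093
denominator = 1 − 2.378125 = -1.378125
p = -0.102093 / -1.378125 = 0.0741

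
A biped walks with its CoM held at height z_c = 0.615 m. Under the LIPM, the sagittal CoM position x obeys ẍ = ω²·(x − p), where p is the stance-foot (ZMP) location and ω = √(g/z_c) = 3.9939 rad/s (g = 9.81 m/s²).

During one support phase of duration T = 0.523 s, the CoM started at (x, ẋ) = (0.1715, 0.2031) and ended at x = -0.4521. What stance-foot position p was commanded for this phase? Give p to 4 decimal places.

ωT = 3.9939·0.523 = 2.088810; cosh(ωT) = 4.099566, sinh(ωT) = 3.975731
x(T) = p + (x₀−p)·cosh(ωT) + (ẋ₀/ω)·sinh(ωT) ⇒ p·(1 − cosh) = x(T) − x₀·cosh − (ẋ₀/ω)·sinh
numerator   = -0.4521 − (0.1715)·4.099566 − (0.2031/3.9939)·3.975731 = -1.357352
denominator = 1 − 4.099566 = -3.099566
p = -1.357352 / -3.099566 = 0.4379

p = 0.4379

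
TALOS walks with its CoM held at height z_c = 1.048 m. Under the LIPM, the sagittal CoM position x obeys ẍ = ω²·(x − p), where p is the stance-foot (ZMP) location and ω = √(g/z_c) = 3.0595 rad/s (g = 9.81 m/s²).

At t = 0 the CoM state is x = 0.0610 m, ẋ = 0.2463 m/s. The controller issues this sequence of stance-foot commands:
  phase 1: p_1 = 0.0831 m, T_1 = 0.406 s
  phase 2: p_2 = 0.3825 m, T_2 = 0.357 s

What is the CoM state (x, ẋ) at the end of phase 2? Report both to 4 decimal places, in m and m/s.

phase 1: p=0.0831, T=0.406, ωT=1.242157, cosh=1.875918, sinh=1.587157; start (x,ẋ)=(0.061000, 0.246300) → end (x,ẋ)=(0.169414, 0.354723)
phase 2: p=0.3825, T=0.357, ωT=1.092241, cosh=1.658206, sinh=1.322742; start (x,ẋ)=(0.169414, 0.354723) → end (x,ẋ)=(0.182520, -0.274142)

x = 0.1825, ẋ = -0.2741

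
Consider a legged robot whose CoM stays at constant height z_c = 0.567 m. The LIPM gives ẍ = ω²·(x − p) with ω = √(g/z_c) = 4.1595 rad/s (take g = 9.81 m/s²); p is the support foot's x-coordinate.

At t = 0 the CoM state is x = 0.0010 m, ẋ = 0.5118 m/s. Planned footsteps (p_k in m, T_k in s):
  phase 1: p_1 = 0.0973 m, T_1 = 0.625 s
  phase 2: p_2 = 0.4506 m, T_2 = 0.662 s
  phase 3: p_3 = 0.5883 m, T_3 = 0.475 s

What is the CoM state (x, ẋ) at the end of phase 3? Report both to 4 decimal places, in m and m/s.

phase 1: p=0.0973, T=0.625, ωT=2.599688, cosh=6.766914, sinh=6.692617; start (x,ẋ)=(0.001000, 0.511800) → end (x,ẋ)=(0.269130, 0.782513)
phase 2: p=0.4506, T=0.662, ωT=2.753589, cosh=7.881286, sinh=7.817588; start (x,ẋ)=(0.269130, 0.782513) → end (x,ẋ)=(0.491081, 0.266306)
phase 3: p=0.5883, T=0.475, ωT=1.975763, cosh=3.675386, sinh=3.536731; start (x,ẋ)=(0.491081, 0.266306) → end (x,ẋ)=(0.457415, -0.451420)

x = 0.4574, ẋ = -0.4514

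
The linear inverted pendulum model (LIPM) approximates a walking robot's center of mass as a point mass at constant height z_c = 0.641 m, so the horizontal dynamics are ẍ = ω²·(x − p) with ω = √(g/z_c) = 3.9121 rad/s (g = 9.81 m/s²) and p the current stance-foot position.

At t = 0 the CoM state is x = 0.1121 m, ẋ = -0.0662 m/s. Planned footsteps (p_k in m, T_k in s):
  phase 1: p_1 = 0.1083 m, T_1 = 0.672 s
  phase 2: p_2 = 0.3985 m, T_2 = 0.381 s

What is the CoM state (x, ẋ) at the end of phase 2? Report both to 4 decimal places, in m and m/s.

x = -0.6818, ẋ = -3.9719

phase 1: p=0.1083, T=0.672, ωT=2.628931, cosh=6.965553, sinh=6.893397; start (x,ẋ)=(0.112100, -0.066200) → end (x,ẋ)=(0.018120, -0.358642)
phase 2: p=0.3985, T=0.381, ωT=1.490510, cosh=2.332309, sinh=2.107051; start (x,ẋ)=(0.018120, -0.358642) → end (x,ẋ)=(-0.681828, -3.971935)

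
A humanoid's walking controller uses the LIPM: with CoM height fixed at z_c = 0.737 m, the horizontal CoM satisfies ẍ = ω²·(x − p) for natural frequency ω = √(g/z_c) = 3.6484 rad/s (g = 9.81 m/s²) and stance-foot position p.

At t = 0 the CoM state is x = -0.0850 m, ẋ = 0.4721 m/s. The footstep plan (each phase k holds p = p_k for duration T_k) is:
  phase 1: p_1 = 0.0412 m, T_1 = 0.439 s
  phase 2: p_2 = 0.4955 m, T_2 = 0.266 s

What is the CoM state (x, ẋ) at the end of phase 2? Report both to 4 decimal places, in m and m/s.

phase 1: p=0.0412, T=0.439, ωT=1.601648, cosh=2.581382, sinh=2.379818; start (x,ẋ)=(-0.085000, 0.472100) → end (x,ẋ)=(0.023376, 0.122935)
phase 2: p=0.4955, T=0.266, ωT=0.970474, cosh=1.509050, sinh=1.130146; start (x,ẋ)=(0.023376, 0.122935) → end (x,ẋ)=(-0.178877, -1.761158)

x = -0.1789, ẋ = -1.7612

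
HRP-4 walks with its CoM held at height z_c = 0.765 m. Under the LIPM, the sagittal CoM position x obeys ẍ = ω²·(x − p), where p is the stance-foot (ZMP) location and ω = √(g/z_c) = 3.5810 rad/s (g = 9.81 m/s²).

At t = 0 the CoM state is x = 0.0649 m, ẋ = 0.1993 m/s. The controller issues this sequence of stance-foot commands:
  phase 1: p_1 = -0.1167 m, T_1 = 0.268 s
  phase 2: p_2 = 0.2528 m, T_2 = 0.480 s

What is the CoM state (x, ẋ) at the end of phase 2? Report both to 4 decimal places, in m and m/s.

phase 1: p=-0.1167, T=0.268, ωT=0.959708, cosh=1.496969, sinh=1.113965; start (x,ẋ)=(0.064900, 0.199300) → end (x,ẋ)=(0.217147, 1.022768)
phase 2: p=0.2528, T=0.480, ωT=1.718880, cosh=2.878772, sinh=2.699505; start (x,ẋ)=(0.217147, 1.022768) → end (x,ẋ)=(0.921168, 2.599662)

x = 0.9212, ẋ = 2.5997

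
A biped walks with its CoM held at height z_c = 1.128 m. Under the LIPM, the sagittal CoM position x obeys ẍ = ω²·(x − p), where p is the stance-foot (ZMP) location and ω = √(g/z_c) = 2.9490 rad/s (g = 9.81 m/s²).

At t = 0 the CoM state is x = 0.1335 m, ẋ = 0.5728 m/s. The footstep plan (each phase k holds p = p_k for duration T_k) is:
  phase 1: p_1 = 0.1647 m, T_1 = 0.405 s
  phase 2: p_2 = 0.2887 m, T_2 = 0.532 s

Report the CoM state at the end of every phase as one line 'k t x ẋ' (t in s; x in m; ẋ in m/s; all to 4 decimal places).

1 0.4050 0.3997 0.8943
2 0.9370 1.2631 2.9916

phase 1: p=0.1647, T=0.405, ωT=1.194345, cosh=1.802148, sinh=1.499246; start (x,ẋ)=(0.133500, 0.572800) → end (x,ẋ)=(0.399680, 0.894327)
phase 2: p=0.2887, T=0.532, ωT=1.568868, cosh=2.504745, sinh=2.296465; start (x,ẋ)=(0.399680, 0.894327) → end (x,ẋ)=(1.263112, 2.991645)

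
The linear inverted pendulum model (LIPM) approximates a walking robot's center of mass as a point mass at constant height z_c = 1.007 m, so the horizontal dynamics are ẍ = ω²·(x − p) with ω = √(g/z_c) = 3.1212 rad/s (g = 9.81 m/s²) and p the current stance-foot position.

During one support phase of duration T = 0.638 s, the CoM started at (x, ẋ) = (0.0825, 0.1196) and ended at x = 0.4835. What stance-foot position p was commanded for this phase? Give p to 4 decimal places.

p = -0.0139

ωT = 3.1212·0.638 = 1.991326; cosh(ωT) = 3.730876, sinh(ωT) = 3.594362
x(T) = p + (x₀−p)·cosh(ωT) + (ẋ₀/ω)·sinh(ωT) ⇒ p·(1 − cosh) = x(T) − x₀·cosh − (ẋ₀/ω)·sinh
numerator   = 0.4835 − (0.0825)·3.730876 − (0.1196/3.1212)·3.594362 = 0.037972
denominator = 1 − 3.730876 = -2.730876
p = 0.037972 / -2.730876 = -0.0139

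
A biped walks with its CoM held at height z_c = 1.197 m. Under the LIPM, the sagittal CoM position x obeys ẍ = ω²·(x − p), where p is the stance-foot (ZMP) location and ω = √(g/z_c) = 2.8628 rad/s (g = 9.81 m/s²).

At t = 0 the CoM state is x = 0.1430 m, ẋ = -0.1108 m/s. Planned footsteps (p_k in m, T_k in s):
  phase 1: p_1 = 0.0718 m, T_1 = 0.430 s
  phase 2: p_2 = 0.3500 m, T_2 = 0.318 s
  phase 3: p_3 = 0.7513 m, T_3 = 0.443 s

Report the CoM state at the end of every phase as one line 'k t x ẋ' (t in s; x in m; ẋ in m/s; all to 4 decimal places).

phase 1: p=0.0718, T=0.430, ωT=1.231004, cosh=1.858333, sinh=1.566333; start (x,ẋ)=(0.143000, -0.110800) → end (x,ẋ)=(0.143491, 0.113365)
phase 2: p=0.3500, T=0.318, ωT=0.910370, cosh=1.443809, sinh=1.041434; start (x,ẋ)=(0.143491, 0.113365) → end (x,ẋ)=(0.093080, -0.452013)
phase 3: p=0.7513, T=0.443, ωT=1.268220, cosh=1.917927, sinh=1.636595; start (x,ẋ)=(0.093080, -0.452013) → end (x,ẋ)=(-0.769522, -3.950847)

1 0.4300 0.1435 0.1134
2 0.7480 0.0931 -0.4520
3 1.1910 -0.7695 -3.9508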